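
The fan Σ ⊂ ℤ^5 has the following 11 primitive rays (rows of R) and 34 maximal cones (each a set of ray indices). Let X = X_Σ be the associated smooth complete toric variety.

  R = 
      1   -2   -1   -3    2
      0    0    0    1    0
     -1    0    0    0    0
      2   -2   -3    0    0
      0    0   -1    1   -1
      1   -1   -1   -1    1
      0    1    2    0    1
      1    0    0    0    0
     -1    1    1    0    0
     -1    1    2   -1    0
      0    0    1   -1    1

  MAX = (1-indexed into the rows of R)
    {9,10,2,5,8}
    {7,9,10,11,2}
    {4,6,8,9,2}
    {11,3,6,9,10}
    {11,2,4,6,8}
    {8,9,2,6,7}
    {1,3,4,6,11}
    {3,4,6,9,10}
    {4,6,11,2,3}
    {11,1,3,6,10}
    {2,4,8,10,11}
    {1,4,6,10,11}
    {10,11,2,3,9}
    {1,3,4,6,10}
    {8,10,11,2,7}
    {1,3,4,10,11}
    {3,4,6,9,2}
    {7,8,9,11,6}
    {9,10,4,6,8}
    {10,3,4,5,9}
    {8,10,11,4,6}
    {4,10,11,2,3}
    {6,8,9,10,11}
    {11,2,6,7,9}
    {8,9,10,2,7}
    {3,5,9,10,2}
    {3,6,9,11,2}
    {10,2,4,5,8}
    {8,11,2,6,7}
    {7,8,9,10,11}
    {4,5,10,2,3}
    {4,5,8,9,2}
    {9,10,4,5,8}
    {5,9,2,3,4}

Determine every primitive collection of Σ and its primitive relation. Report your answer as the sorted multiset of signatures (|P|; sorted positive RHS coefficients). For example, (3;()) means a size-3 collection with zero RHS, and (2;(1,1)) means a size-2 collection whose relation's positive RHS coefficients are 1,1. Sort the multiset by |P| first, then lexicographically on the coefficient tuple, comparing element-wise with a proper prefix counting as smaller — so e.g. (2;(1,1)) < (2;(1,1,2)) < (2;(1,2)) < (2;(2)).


|primitive collections| = 17. Relations:

  P = {3,8}:  v_{3} + v_{8} = 0  ⟹  sig = (2;())
  P = {5,11}:  v_{5} + v_{11} = 0  ⟹  sig = (2;())
  P = {5,6}:  v_{5} + v_{6} = v_{4} + v_{9}  ⟹  sig = (2;(1,1))
  P = {3,7}:  v_{3} + v_{7} = v_{2} + v_{9} + v_{11}  ⟹  sig = (2;(1,1,1))
  P = {4,7}:  v_{4} + v_{7} = v_{2} + v_{6} + v_{8}  ⟹  sig = (2;(1,1,1))
  P = {5,7}:  v_{5} + v_{7} = v_{2} + v_{8} + v_{9}  ⟹  sig = (2;(1,1,1))
  P = {1,5}:  v_{1} + v_{5} = v_{3} + v_{4} + v_{6} + v_{10}  ⟹  sig = (2;(1,1,1,1))
  P = {1,8}:  v_{1} + v_{8} = v_{4} + v_{6} + v_{10} + v_{11}  ⟹  sig = (2;(1,1,1,1))
  P = {1,2}:  v_{1} + v_{2} = v_{3} + v_{4} + 2·v_{11}  ⟹  sig = (2;(1,1,2))
  P = {1,9}:  v_{1} + v_{9} = v_{3} + 2·v_{6} + v_{10}  ⟹  sig = (2;(1,1,2))
  P = {1,7}:  v_{1} + v_{7} = v_{6} + 2·v_{11}  ⟹  sig = (2;(1,2))
  P = {2,6,10}:  v_{2} + v_{6} + v_{10} = v_{11}  ⟹  sig = (3;(1))
  P = {4,9,11}:  v_{4} + v_{9} + v_{11} = v_{6}  ⟹  sig = (3;(1))
  P = {6,7,10}:  v_{6} + v_{7} + v_{10} = v_{8} + v_{9} + 2·v_{11}  ⟹  sig = (3;(1,1,2))
  P = {2,4,9,10}:  v_{2} + v_{4} + v_{9} + v_{10} = 0  ⟹  sig = (4;())
  P = {2,8,9,11}:  v_{2} + v_{8} + v_{9} + v_{11} = v_{7}  ⟹  sig = (4;(1))
  P = {3,4,6,10,11}:  v_{3} + v_{4} + v_{6} + v_{10} + v_{11} = v_{1}  ⟹  sig = (5;(1))

Hence PRS(X_Σ) =
{ (2;()) ×2,  (2;(1,1)),  (2;(1,1,1)) ×3,  (2;(1,1,1,1)) ×2,  (2;(1,1,2)) ×2,  (2;(1,2)),  (3;(1)) ×2,  (3;(1,1,2)),  (4;()),  (4;(1)),  (5;(1)) }


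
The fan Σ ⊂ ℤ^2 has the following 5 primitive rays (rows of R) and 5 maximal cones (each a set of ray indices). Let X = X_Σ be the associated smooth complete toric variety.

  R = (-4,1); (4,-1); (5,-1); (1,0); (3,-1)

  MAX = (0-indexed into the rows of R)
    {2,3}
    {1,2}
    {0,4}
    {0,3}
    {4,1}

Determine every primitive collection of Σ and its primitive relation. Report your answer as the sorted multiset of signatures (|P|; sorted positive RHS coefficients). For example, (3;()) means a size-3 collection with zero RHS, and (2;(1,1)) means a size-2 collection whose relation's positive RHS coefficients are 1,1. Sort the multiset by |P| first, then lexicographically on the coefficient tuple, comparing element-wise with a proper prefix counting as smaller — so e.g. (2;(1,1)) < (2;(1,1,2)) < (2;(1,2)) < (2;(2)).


Δ(Σ) — 5 vertices, 5 min non-faces:

  P = {0,1}:  v_{0} + v_{1} = 0  ⟹  sig = (2;())
  P = {0,2}:  v_{0} + v_{2} = v_{3}  ⟹  sig = (2;(1))
  P = {1,3}:  v_{1} + v_{3} = v_{2}  ⟹  sig = (2;(1))
  P = {3,4}:  v_{3} + v_{4} = v_{1}  ⟹  sig = (2;(1))
  P = {2,4}:  v_{2} + v_{4} = 2·v_{1}  ⟹  sig = (2;(2))

Hence PRS(X_Σ) =
    |P|=2: 5 collections, coeffs (), (1), (1), (1), (2)


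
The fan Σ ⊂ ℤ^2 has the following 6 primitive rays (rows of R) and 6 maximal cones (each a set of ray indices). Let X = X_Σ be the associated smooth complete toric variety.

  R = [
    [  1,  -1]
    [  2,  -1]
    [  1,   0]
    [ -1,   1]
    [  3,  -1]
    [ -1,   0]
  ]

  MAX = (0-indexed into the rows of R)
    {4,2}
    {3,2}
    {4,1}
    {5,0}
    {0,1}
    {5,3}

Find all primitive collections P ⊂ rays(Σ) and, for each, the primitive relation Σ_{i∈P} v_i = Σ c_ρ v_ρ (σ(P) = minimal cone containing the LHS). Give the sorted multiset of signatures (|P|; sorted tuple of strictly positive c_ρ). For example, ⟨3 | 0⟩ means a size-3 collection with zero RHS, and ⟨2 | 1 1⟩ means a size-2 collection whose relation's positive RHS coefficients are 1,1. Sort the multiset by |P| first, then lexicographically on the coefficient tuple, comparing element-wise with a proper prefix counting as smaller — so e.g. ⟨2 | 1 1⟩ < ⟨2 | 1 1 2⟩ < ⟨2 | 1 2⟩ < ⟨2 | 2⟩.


9 minimal non-faces of Δ(Σ) (on 6 rays):

  P = {0,3}:  v_{0} + v_{3} = 0  →  sig = ⟨2 | 0⟩
  P = {2,5}:  v_{2} + v_{5} = 0  →  sig = ⟨2 | 0⟩
  P = {0,2}:  v_{0} + v_{2} = v_{1}  →  sig = ⟨2 | 1⟩
  P = {1,2}:  v_{1} + v_{2} = v_{4}  →  sig = ⟨2 | 1⟩
  P = {1,3}:  v_{1} + v_{3} = v_{2}  →  sig = ⟨2 | 1⟩
  P = {1,5}:  v_{1} + v_{5} = v_{0}  →  sig = ⟨2 | 1⟩
  P = {4,5}:  v_{4} + v_{5} = v_{1}  →  sig = ⟨2 | 1⟩
  P = {0,4}:  v_{0} + v_{4} = 2·v_{1}  →  sig = ⟨2 | 2⟩
  P = {3,4}:  v_{3} + v_{4} = 2·v_{2}  →  sig = ⟨2 | 2⟩

Sorted signature multiset PRS(X):
[⟨2 | 0⟩, ⟨2 | 0⟩, ⟨2 | 1⟩, ⟨2 | 1⟩, ⟨2 | 1⟩, ⟨2 | 1⟩, ⟨2 | 1⟩, ⟨2 | 2⟩, ⟨2 | 2⟩]


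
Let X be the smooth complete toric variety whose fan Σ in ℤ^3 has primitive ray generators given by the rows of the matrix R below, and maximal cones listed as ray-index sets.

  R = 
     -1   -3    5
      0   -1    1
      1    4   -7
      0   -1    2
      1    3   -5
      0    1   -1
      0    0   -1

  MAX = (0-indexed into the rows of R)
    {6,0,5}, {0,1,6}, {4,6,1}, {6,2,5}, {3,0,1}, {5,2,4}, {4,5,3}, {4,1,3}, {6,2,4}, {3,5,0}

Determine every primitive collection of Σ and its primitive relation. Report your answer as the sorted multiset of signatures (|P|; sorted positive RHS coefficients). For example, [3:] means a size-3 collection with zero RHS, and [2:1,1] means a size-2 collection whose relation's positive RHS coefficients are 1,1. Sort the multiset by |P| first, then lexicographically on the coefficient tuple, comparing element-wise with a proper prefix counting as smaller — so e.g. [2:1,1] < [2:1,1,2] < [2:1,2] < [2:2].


|primitive collections| = 7. Relations:

  P = {0,4}:  v_{0} + v_{4} = 0  ⇒ sig = [2:]
  P = {1,5}:  v_{1} + v_{5} = 0  ⇒ sig = [2:]
  P = {2,3}:  v_{2} + v_{3} = v_{4}  ⇒ sig = [2:1]
  P = {3,6}:  v_{3} + v_{6} = v_{1}  ⇒ sig = [2:1]
  P = {0,2}:  v_{0} + v_{2} = v_{5} + v_{6}  ⇒ sig = [2:1,1]
  P = {1,2}:  v_{1} + v_{2} = v_{4} + v_{6}  ⇒ sig = [2:1,1]
  P = {4,5,6}:  v_{4} + v_{5} + v_{6} = v_{2}  ⇒ sig = [3:1]

Sorted signature multiset PRS(X):
[[2:], [2:], [2:1], [2:1], [2:1,1], [2:1,1], [3:1]]


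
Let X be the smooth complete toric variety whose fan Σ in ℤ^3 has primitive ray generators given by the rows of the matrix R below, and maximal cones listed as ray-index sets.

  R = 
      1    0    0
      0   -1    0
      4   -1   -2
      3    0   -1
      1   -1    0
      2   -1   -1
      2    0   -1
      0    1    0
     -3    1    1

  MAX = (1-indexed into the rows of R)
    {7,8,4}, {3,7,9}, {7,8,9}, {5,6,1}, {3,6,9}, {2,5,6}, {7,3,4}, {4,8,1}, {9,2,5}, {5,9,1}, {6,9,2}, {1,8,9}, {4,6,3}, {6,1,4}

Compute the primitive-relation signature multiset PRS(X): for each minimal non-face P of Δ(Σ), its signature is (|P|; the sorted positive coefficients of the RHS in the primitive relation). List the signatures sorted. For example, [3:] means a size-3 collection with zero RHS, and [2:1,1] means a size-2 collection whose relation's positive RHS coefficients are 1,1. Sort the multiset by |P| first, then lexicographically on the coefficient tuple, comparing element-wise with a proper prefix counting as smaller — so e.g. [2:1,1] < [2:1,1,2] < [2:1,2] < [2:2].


Σ has 17 primitive collections:

  P={2,8}:  v_{2} + v_{8} = 0  ⇒ sig = [2:]
  P={1,2}:  v_{1} + v_{2} = v_{5}  ⇒ sig = [2:1]
  P={1,7}:  v_{1} + v_{7} = v_{4}  ⇒ sig = [2:1]
  P={2,7}:  v_{2} + v_{7} = v_{6}  ⇒ sig = [2:1]
  P={4,9}:  v_{4} + v_{9} = v_{8}  ⇒ sig = [2:1]
  P={5,8}:  v_{5} + v_{8} = v_{1}  ⇒ sig = [2:1]
  P={6,7}:  v_{6} + v_{7} = v_{3}  ⇒ sig = [2:1]
  P={6,8}:  v_{6} + v_{8} = v_{7}  ⇒ sig = [2:1]
  P={1,3}:  v_{1} + v_{3} = v_{4} + v_{6}  ⇒ sig = [2:1,1]
  P={2,4}:  v_{2} + v_{4} = v_{1} + v_{6}  ⇒ sig = [2:1,1]
  P={5,7}:  v_{5} + v_{7} = v_{1} + v_{6}  ⇒ sig = [2:1,1]
  P={3,5}:  v_{3} + v_{5} = v_{1} + 2·v_{6}  ⇒ sig = [2:1,2]
  P={4,5}:  v_{4} + v_{5} = 2·v_{1} + v_{6}  ⇒ sig = [2:1,2]
  P={2,3}:  v_{2} + v_{3} = 2·v_{6}  ⇒ sig = [2:2]
  P={3,8}:  v_{3} + v_{8} = 2·v_{7}  ⇒ sig = [2:2]
  P={1,6,9}:  v_{1} + v_{6} + v_{9} = 0  ⇒ sig = [3:]
  P={5,6,9}:  v_{5} + v_{6} + v_{9} = v_{2}  ⇒ sig = [3:1]

so the primitive-relation signature multiset is
[[2:], [2:1], [2:1], [2:1], [2:1], [2:1], [2:1], [2:1], [2:1,1], [2:1,1], [2:1,1], [2:1,2], [2:1,2], [2:2], [2:2], [3:], [3:1]]


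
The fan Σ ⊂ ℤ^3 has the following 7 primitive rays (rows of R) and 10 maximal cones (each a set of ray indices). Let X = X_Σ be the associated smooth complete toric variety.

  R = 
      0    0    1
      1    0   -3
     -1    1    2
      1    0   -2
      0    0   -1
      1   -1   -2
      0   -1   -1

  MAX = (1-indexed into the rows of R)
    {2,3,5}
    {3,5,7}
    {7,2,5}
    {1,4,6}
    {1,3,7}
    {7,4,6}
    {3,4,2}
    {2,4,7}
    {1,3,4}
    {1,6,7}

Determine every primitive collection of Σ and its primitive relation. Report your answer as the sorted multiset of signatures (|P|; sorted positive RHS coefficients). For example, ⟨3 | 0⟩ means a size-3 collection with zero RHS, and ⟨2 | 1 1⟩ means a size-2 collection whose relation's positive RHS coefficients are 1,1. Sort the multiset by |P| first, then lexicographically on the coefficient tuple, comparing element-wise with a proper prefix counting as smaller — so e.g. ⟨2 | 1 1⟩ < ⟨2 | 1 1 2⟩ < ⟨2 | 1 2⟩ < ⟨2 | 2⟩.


9 minimal non-faces of Δ(Σ) (on 7 rays):

  • {1,5}:  v_{1} + v_{5} = 0  ⟹  sig = ⟨2 | 0⟩
  • {3,6}:  v_{3} + v_{6} = 0  ⟹  sig = ⟨2 | 0⟩
  • {1,2}:  v_{1} + v_{2} = v_{4}  ⟹  sig = ⟨2 | 1⟩
  • {4,5}:  v_{4} + v_{5} = v_{2}  ⟹  sig = ⟨2 | 1⟩
  • {5,6}:  v_{5} + v_{6} = v_{4} + v_{7}  ⟹  sig = ⟨2 | 1 1⟩
  • {2,6}:  v_{2} + v_{6} = 2·v_{4} + v_{7}  ⟹  sig = ⟨2 | 1 2⟩
  • {1,4,7}:  v_{1} + v_{4} + v_{7} = v_{6}  ⟹  sig = ⟨3 | 1⟩
  • {3,4,7}:  v_{3} + v_{4} + v_{7} = v_{5}  ⟹  sig = ⟨3 | 1⟩
  • {2,3,7}:  v_{2} + v_{3} + v_{7} = 2·v_{5}  ⟹  sig = ⟨3 | 2⟩

Sorted signature multiset PRS(X):
[⟨2 | 0⟩, ⟨2 | 0⟩, ⟨2 | 1⟩, ⟨2 | 1⟩, ⟨2 | 1 1⟩, ⟨2 | 1 2⟩, ⟨3 | 1⟩, ⟨3 | 1⟩, ⟨3 | 2⟩]


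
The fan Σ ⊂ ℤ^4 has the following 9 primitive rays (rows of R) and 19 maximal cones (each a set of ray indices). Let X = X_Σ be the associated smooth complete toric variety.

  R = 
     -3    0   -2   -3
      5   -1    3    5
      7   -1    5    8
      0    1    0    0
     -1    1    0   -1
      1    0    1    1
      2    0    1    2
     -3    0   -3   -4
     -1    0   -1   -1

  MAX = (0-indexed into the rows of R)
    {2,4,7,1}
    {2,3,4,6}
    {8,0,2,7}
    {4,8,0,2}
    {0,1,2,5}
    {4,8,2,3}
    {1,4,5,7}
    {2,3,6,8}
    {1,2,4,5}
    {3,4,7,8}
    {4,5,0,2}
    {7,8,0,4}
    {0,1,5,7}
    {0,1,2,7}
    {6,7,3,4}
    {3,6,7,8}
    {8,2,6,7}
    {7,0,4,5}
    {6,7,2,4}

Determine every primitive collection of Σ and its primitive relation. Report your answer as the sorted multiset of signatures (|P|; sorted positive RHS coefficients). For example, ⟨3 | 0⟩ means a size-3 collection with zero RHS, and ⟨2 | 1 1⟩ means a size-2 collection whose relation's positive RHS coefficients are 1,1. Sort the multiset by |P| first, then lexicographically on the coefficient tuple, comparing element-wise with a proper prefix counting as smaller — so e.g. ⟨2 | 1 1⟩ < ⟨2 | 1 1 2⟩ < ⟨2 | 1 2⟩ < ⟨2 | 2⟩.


Minimal non-faces — 14 found among 9 rays, 19 max cones:

  P = {5,8}:  v_{5} + v_{8} = 0  ⇒ sig = ⟨2 | 0⟩
  P = {0,6}:  v_{0} + v_{6} = v_{8}  ⇒ sig = ⟨2 | 1⟩
  P = {1,8}:  v_{1} + v_{8} = v_{2} + v_{7}  ⇒ sig = ⟨2 | 1 1⟩
  P = {3,5}:  v_{3} + v_{5} = v_{4} + v_{6}  ⇒ sig = ⟨2 | 1 1⟩
  P = {5,6}:  v_{5} + v_{6} = v_{2} + v_{4} + v_{7}  ⇒ sig = ⟨2 | 1 1 1⟩
  P = {1,3}:  v_{1} + v_{3} = v_{2} + v_{4} + v_{6} + v_{7}  ⇒ sig = ⟨2 | 1 1 1 1⟩
  P = {0,3}:  v_{0} + v_{3} = v_{4} + 2·v_{8}  ⇒ sig = ⟨2 | 1 2⟩
  P = {1,6}:  v_{1} + v_{6} = 2·v_{2} + v_{4} + 2·v_{7}  ⇒ sig = ⟨2 | 1 2 2⟩
  P = {0,1,4}:  v_{0} + v_{1} + v_{4} = v_{5}  ⇒ sig = ⟨3 | 1⟩
  P = {2,5,7}:  v_{2} + v_{5} + v_{7} = v_{1}  ⇒ sig = ⟨3 | 1⟩
  P = {4,6,8}:  v_{4} + v_{6} + v_{8} = v_{3}  ⇒ sig = ⟨3 | 1⟩
  P = {2,3,7}:  v_{2} + v_{3} + v_{7} = 2·v_{6}  ⇒ sig = ⟨3 | 2⟩
  P = {0,2,4,7}:  v_{0} + v_{2} + v_{4} + v_{7} = 0  ⇒ sig = ⟨4 | 0⟩
  P = {2,4,7,8}:  v_{2} + v_{4} + v_{7} + v_{8} = v_{6}  ⇒ sig = ⟨4 | 1⟩

Sorted signature multiset PRS(X):
[⟨2 | 0⟩, ⟨2 | 1⟩, ⟨2 | 1 1⟩, ⟨2 | 1 1⟩, ⟨2 | 1 1 1⟩, ⟨2 | 1 1 1 1⟩, ⟨2 | 1 2⟩, ⟨2 | 1 2 2⟩, ⟨3 | 1⟩, ⟨3 | 1⟩, ⟨3 | 1⟩, ⟨3 | 2⟩, ⟨4 | 0⟩, ⟨4 | 1⟩]


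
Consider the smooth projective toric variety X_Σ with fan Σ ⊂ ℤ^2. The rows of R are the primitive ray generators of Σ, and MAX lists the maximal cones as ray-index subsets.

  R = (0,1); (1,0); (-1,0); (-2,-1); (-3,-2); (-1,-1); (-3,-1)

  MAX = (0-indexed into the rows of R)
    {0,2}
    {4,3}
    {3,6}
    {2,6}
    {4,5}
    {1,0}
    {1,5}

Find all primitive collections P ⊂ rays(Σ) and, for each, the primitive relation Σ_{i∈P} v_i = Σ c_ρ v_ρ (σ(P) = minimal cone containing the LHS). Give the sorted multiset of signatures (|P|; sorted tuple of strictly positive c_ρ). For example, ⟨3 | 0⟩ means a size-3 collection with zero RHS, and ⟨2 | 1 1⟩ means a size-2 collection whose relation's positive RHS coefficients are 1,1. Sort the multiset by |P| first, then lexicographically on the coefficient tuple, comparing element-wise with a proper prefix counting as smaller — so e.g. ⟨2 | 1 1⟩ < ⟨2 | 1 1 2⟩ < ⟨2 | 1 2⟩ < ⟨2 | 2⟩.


14 collections generate NE(X_Σ); each relation:

  P = {1,2}:  v_{1} + v_{2} = 0 — sig = ⟨2 | 0⟩
  P = {0,4}:  v_{0} + v_{4} = v_{6} — sig = ⟨2 | 1⟩
  P = {0,5}:  v_{0} + v_{5} = v_{2} — sig = ⟨2 | 1⟩
  P = {1,3}:  v_{1} + v_{3} = v_{5} — sig = ⟨2 | 1⟩
  P = {1,6}:  v_{1} + v_{6} = v_{3} — sig = ⟨2 | 1⟩
  P = {2,3}:  v_{2} + v_{3} = v_{6} — sig = ⟨2 | 1⟩
  P = {2,5}:  v_{2} + v_{5} = v_{3} — sig = ⟨2 | 1⟩
  P = {3,5}:  v_{3} + v_{5} = v_{4} — sig = ⟨2 | 1⟩
  P = {0,3}:  v_{0} + v_{3} = 2·v_{2} — sig = ⟨2 | 2⟩
  P = {1,4}:  v_{1} + v_{4} = 2·v_{5} — sig = ⟨2 | 2⟩
  P = {2,4}:  v_{2} + v_{4} = 2·v_{3} — sig = ⟨2 | 2⟩
  P = {5,6}:  v_{5} + v_{6} = 2·v_{3} — sig = ⟨2 | 2⟩
  P = {0,6}:  v_{0} + v_{6} = 3·v_{2} — sig = ⟨2 | 3⟩
  P = {4,6}:  v_{4} + v_{6} = 3·v_{3} — sig = ⟨2 | 3⟩

Signatures (|P|; sorted positive RHS coefficients), sorted:
[⟨2 | 0⟩, ⟨2 | 1⟩, ⟨2 | 1⟩, ⟨2 | 1⟩, ⟨2 | 1⟩, ⟨2 | 1⟩, ⟨2 | 1⟩, ⟨2 | 1⟩, ⟨2 | 2⟩, ⟨2 | 2⟩, ⟨2 | 2⟩, ⟨2 | 2⟩, ⟨2 | 3⟩, ⟨2 | 3⟩]


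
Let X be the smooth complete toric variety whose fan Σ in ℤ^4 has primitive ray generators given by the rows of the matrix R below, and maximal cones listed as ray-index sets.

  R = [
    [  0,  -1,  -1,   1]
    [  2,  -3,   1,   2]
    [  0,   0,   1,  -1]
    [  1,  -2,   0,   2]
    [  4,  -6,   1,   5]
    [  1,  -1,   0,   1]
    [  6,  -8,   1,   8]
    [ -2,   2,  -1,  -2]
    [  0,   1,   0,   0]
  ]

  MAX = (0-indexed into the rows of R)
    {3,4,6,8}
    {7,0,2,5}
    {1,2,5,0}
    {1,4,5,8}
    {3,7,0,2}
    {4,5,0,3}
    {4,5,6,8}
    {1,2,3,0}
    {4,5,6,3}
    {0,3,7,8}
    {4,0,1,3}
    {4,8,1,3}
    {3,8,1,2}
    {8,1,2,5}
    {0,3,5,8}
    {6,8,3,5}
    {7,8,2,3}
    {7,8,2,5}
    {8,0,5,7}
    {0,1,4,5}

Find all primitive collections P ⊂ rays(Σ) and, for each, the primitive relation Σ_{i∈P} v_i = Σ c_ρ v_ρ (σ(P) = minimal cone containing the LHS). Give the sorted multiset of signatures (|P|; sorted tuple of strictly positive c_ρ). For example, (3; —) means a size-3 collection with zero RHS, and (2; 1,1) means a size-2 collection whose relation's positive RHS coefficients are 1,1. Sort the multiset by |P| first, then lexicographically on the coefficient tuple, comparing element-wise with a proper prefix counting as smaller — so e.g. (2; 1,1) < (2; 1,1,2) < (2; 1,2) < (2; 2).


|primitive collections| = 14. Relations:

  P={1,7}:  v_{1} + v_{7} = v_{0} + v_{2}  ⇒ sig = (2; 1,1)
  P={4,7}:  v_{4} + v_{7} = v_{0} + v_{1}  ⇒ sig = (2; 1,1)
  P={2,6}:  v_{2} + v_{6} = v_{1} + v_{4} + v_{8}  ⇒ sig = (2; 1,1,1)
  P={1,6}:  v_{1} + v_{6} = 2·v_{4} + v_{8}  ⇒ sig = (2; 1,2)
  P={2,4}:  v_{2} + v_{4} = 2·v_{1}  ⇒ sig = (2; 2)
  P={6,7}:  v_{6} + v_{7} = 2·v_{3} + 2·v_{5}  ⇒ sig = (2; 2,2)
  P={0,6}:  v_{0} + v_{6} = 3·v_{3} + 3·v_{5}  ⇒ sig = (2; 3,3)
  P={0,2,8}:  v_{0} + v_{2} + v_{8} = 0  ⇒ sig = (3; —)
  P={1,3,5}:  v_{1} + v_{3} + v_{5} = v_{4}  ⇒ sig = (3; 1)
  P={2,3,5}:  v_{2} + v_{3} + v_{5} = v_{1}  ⇒ sig = (3; 1)
  P={3,5,7}:  v_{3} + v_{5} + v_{7} = v_{0}  ⇒ sig = (3; 1)
  P={0,1,8}:  v_{0} + v_{1} + v_{8} = v_{3} + v_{5}  ⇒ sig = (3; 1,1)
  P={0,4,8}:  v_{0} + v_{4} + v_{8} = 2·v_{3} + 2·v_{5}  ⇒ sig = (3; 2,2)
  P={3,4,5,8}:  v_{3} + v_{4} + v_{5} + v_{8} = v_{6}  ⇒ sig = (4; 1)

Hence PRS(X_Σ) =
{ (2; 1,1) ×2,  (2; 1,1,1),  (2; 1,2),  (2; 2),  (2; 2,2),  (2; 3,3),  (3; —),  (3; 1) ×3,  (3; 1,1),  (3; 2,2),  (4; 1) }


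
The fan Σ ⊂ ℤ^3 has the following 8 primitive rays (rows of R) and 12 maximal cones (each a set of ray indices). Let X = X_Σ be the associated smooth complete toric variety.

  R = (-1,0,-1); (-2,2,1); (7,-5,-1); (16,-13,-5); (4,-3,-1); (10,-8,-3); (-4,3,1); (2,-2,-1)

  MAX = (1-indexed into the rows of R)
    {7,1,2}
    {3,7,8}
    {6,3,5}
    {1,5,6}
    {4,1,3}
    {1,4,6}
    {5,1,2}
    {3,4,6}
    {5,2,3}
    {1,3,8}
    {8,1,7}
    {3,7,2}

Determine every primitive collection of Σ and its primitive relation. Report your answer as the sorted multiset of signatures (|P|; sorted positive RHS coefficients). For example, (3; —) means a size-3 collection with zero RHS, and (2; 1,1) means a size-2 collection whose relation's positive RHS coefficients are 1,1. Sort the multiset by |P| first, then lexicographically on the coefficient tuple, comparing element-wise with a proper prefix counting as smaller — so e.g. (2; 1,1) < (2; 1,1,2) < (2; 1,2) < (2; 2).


|primitive collections| = 14. Relations:

  P={2,8}:  v_{2} + v_{8} = 0  ⇒ sig = (2; —)
  P={5,7}:  v_{5} + v_{7} = 0  ⇒ sig = (2; —)
  P={2,4}:  v_{2} + v_{4} = v_{5} + v_{6}  ⇒ sig = (2; 1,1)
  P={5,8}:  v_{5} + v_{8} = v_{1} + v_{3}  ⇒ sig = (2; 1,1)
  P={6,7}:  v_{6} + v_{7} = v_{1} + v_{3}  ⇒ sig = (2; 1,1)
  P={2,6}:  v_{2} + v_{6} = 2·v_{5}  ⇒ sig = (2; 2)
  P={4,5}:  v_{4} + v_{5} = 2·v_{6}  ⇒ sig = (2; 2)
  P={4,7}:  v_{4} + v_{7} = 2·v_{1} + 2·v_{3}  ⇒ sig = (2; 2,2)
  P={6,8}:  v_{6} + v_{8} = 2·v_{1} + 2·v_{3}  ⇒ sig = (2; 2,2)
  P={4,8}:  v_{4} + v_{8} = 3·v_{1} + 3·v_{3}  ⇒ sig = (2; 3,3)
  P={1,2,3}:  v_{1} + v_{2} + v_{3} = v_{5}  ⇒ sig = (3; 1)
  P={1,3,5}:  v_{1} + v_{3} + v_{5} = v_{6}  ⇒ sig = (3; 1)
  P={1,3,6}:  v_{1} + v_{3} + v_{6} = v_{4}  ⇒ sig = (3; 1)
  P={1,3,7}:  v_{1} + v_{3} + v_{7} = v_{8}  ⇒ sig = (3; 1)

so the primitive-relation signature multiset is
[(2; —), (2; —), (2; 1,1), (2; 1,1), (2; 1,1), (2; 2), (2; 2), (2; 2,2), (2; 2,2), (2; 3,3), (3; 1), (3; 1), (3; 1), (3; 1)]


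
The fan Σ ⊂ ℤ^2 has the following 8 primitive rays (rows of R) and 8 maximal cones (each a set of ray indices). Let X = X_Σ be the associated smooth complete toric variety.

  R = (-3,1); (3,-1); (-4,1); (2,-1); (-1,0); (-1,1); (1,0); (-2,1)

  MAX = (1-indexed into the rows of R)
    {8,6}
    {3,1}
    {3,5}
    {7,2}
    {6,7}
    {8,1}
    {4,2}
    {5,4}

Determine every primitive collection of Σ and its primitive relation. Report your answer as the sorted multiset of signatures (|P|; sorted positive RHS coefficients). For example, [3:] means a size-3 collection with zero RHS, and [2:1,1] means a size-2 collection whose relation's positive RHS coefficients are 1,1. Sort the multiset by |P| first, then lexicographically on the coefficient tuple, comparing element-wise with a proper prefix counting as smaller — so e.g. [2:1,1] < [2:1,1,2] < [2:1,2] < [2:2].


Σ has 20 primitive collections:

  P={1,2}:  v_{1} + v_{2} = 0  so sig = [2:]
  P={4,8}:  v_{4} + v_{8} = 0  so sig = [2:]
  P={5,7}:  v_{5} + v_{7} = 0  so sig = [2:]
  P={1,4}:  v_{1} + v_{4} = v_{5}  so sig = [2:1]
  P={1,5}:  v_{1} + v_{5} = v_{3}  so sig = [2:1]
  P={1,7}:  v_{1} + v_{7} = v_{8}  so sig = [2:1]
  P={2,3}:  v_{2} + v_{3} = v_{5}  so sig = [2:1]
  P={2,5}:  v_{2} + v_{5} = v_{4}  so sig = [2:1]
  P={2,8}:  v_{2} + v_{8} = v_{7}  so sig = [2:1]
  P={3,7}:  v_{3} + v_{7} = v_{1}  so sig = [2:1]
  P={4,6}:  v_{4} + v_{6} = v_{7}  so sig = [2:1]
  P={4,7}:  v_{4} + v_{7} = v_{2}  so sig = [2:1]
  P={5,6}:  v_{5} + v_{6} = v_{8}  so sig = [2:1]
  P={5,8}:  v_{5} + v_{8} = v_{1}  so sig = [2:1]
  P={7,8}:  v_{7} + v_{8} = v_{6}  so sig = [2:1]
  P={3,6}:  v_{3} + v_{6} = v_{1} + v_{8}  so sig = [2:1,1]
  P={1,6}:  v_{1} + v_{6} = 2·v_{8}  so sig = [2:2]
  P={2,6}:  v_{2} + v_{6} = 2·v_{7}  so sig = [2:2]
  P={3,4}:  v_{3} + v_{4} = 2·v_{5}  so sig = [2:2]
  P={3,8}:  v_{3} + v_{8} = 2·v_{1}  so sig = [2:2]

Hence PRS(X_Σ) =
    |P|=2: 20 collections, coeffs (), (), (), (1), (1), (1), (1), (1), (1), (1), (1), (1), (1), (1), (1), (1,1), (2), (2), (2), (2)


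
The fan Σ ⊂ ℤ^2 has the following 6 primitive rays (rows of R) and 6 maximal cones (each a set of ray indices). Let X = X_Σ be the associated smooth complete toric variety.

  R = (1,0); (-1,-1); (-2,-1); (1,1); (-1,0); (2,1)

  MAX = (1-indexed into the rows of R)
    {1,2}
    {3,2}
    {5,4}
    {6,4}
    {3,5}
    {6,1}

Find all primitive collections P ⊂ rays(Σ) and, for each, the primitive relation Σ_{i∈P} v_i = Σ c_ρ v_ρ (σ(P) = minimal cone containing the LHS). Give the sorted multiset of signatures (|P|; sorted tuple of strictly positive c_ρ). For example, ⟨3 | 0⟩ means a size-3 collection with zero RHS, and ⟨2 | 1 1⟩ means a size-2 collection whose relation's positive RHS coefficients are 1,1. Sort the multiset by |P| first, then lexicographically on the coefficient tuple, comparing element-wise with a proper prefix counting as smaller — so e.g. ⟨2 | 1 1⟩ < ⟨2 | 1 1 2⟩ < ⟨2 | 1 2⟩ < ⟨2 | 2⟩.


9 collections generate NE(X_Σ); each relation:

  P = {1,5}:  v_{1} + v_{5} = 0  ⇒ sig = ⟨2 | 0⟩
  P = {2,4}:  v_{2} + v_{4} = 0  ⇒ sig = ⟨2 | 0⟩
  P = {3,6}:  v_{3} + v_{6} = 0  ⇒ sig = ⟨2 | 0⟩
  P = {1,3}:  v_{1} + v_{3} = v_{2}  ⇒ sig = ⟨2 | 1⟩
  P = {1,4}:  v_{1} + v_{4} = v_{6}  ⇒ sig = ⟨2 | 1⟩
  P = {2,5}:  v_{2} + v_{5} = v_{3}  ⇒ sig = ⟨2 | 1⟩
  P = {2,6}:  v_{2} + v_{6} = v_{1}  ⇒ sig = ⟨2 | 1⟩
  P = {3,4}:  v_{3} + v_{4} = v_{5}  ⇒ sig = ⟨2 | 1⟩
  P = {5,6}:  v_{5} + v_{6} = v_{4}  ⇒ sig = ⟨2 | 1⟩

Hence PRS(X_Σ) =
{ ⟨2 | 0⟩ ×3,  ⟨2 | 1⟩ ×6 }


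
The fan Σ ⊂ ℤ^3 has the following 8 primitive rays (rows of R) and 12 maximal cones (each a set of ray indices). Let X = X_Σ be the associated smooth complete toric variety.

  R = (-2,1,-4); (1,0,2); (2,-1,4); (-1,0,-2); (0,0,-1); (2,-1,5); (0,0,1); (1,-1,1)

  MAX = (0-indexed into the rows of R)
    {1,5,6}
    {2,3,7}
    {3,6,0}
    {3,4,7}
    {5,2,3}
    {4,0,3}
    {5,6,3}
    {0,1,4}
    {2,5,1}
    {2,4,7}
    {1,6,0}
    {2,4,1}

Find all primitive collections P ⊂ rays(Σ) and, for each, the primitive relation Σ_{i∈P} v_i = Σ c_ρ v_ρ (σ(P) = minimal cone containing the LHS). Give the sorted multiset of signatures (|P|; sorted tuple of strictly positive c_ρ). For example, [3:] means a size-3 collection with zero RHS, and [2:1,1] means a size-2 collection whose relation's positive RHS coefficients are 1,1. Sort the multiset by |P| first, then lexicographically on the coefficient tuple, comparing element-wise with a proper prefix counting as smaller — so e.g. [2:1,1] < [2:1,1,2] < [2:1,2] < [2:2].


Δ(Σ) — 8 vertices, 11 min non-faces:

  {0,2}:  v_{0} + v_{2} = 0 — sig = [2:]
  {1,3}:  v_{1} + v_{3} = 0 — sig = [2:]
  {4,6}:  v_{4} + v_{6} = 0 — sig = [2:]
  {0,5}:  v_{0} + v_{5} = v_{6} — sig = [2:1]
  {2,6}:  v_{2} + v_{6} = v_{5} — sig = [2:1]
  {4,5}:  v_{4} + v_{5} = v_{2} — sig = [2:1]
  {0,7}:  v_{0} + v_{7} = v_{3} + v_{4} — sig = [2:1,1]
  {1,7}:  v_{1} + v_{7} = v_{2} + v_{4} — sig = [2:1,1]
  {6,7}:  v_{6} + v_{7} = v_{2} + v_{3} — sig = [2:1,1]
  {5,7}:  v_{5} + v_{7} = 2·v_{2} + v_{3} — sig = [2:1,2]
  {2,3,4}:  v_{2} + v_{3} + v_{4} = v_{7} — sig = [3:1]

Sorted signature multiset PRS(X):
    [2:]
    [2:]
    [2:]
    [2:1]
    [2:1]
    [2:1]
    [2:1,1]
    [2:1,1]
    [2:1,1]
    [2:1,2]
    [3:1]


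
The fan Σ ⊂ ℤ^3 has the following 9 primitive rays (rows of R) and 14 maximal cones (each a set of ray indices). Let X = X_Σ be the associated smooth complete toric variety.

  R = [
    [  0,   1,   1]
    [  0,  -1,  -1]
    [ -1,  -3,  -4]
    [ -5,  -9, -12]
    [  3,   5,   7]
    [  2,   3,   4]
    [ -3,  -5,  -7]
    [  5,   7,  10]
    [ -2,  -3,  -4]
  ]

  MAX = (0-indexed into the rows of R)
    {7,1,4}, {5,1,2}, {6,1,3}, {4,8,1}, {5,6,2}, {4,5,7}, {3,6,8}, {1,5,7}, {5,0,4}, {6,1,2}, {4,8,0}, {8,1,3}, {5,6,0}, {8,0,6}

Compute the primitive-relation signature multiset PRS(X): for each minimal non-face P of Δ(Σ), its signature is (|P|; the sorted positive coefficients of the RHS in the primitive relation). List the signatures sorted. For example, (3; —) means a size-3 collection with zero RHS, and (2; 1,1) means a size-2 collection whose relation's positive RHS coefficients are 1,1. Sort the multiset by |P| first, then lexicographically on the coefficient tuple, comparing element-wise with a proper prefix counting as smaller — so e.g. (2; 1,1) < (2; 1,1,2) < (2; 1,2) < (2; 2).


|primitive collections| = 18. Relations:

  {0,1}:  v_{0} + v_{1} = 0  so sig = (2; —)
  {4,6}:  v_{4} + v_{6} = 0  so sig = (2; —)
  {5,8}:  v_{5} + v_{8} = 0  so sig = (2; —)
  {0,2}:  v_{0} + v_{2} = v_{5} + v_{6}  so sig = (2; 1,1)
  {0,3}:  v_{0} + v_{3} = v_{6} + v_{8}  so sig = (2; 1,1)
  {0,7}:  v_{0} + v_{7} = v_{4} + v_{5}  so sig = (2; 1,1)
  {2,4}:  v_{2} + v_{4} = v_{1} + v_{5}  so sig = (2; 1,1)
  {2,8}:  v_{2} + v_{8} = v_{1} + v_{6}  so sig = (2; 1,1)
  {3,4}:  v_{3} + v_{4} = v_{1} + v_{8}  so sig = (2; 1,1)
  {3,5}:  v_{3} + v_{5} = v_{1} + v_{6}  so sig = (2; 1,1)
  {6,7}:  v_{6} + v_{7} = v_{1} + v_{5}  so sig = (2; 1,1)
  {7,8}:  v_{7} + v_{8} = v_{1} + v_{4}  so sig = (2; 1,1)
  {3,7}:  v_{3} + v_{7} = 2·v_{1}  so sig = (2; 2)
  {2,3}:  v_{2} + v_{3} = 2·v_{1} + 2·v_{6}  so sig = (2; 2,2)
  {2,7}:  v_{2} + v_{7} = 2·v_{1} + 2·v_{5}  so sig = (2; 2,2)
  {1,4,5}:  v_{1} + v_{4} + v_{5} = v_{7}  so sig = (3; 1)
  {1,5,6}:  v_{1} + v_{5} + v_{6} = v_{2}  so sig = (3; 1)
  {1,6,8}:  v_{1} + v_{6} + v_{8} = v_{3}  so sig = (3; 1)

Signatures (|P|; sorted positive RHS coefficients), sorted:
{ (2; —) ×3,  (2; 1,1) ×9,  (2; 2),  (2; 2,2) ×2,  (3; 1) ×3 }


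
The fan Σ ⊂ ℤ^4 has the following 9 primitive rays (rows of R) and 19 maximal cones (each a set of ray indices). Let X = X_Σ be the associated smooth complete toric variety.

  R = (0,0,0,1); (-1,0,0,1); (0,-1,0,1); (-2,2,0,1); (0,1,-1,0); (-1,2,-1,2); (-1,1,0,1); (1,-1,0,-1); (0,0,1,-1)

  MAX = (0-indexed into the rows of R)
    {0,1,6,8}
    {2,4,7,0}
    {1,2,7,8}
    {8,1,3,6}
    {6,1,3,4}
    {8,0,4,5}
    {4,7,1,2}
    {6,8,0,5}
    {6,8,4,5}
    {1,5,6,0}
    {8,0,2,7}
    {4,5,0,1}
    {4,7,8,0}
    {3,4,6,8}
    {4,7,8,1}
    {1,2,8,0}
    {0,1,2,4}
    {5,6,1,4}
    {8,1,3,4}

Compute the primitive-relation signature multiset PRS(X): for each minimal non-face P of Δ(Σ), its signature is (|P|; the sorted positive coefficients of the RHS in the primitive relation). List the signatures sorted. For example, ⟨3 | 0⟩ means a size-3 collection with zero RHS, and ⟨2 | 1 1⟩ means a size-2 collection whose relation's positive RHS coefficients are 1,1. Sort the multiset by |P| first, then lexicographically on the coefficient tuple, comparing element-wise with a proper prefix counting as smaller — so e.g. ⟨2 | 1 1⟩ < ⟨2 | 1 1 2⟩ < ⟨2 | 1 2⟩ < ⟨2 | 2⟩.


Δ(Σ) — 9 vertices, 14 min non-faces:

  {6,7}:  v_{6} + v_{7} = 0  →  sig = ⟨2 | 0⟩
  {2,3}:  v_{2} + v_{3} = v_{1} + v_{6}  →  sig = ⟨2 | 1 1⟩
  {2,6}:  v_{2} + v_{6} = v_{0} + v_{1}  →  sig = ⟨2 | 1 1⟩
  {5,7}:  v_{5} + v_{7} = v_{0} + v_{4}  →  sig = ⟨2 | 1 1⟩
  {3,7}:  v_{3} + v_{7} = v_{1} + v_{4} + v_{8}  →  sig = ⟨2 | 1 1 1⟩
  {2,5}:  v_{2} + v_{5} = 2·v_{0} + v_{1} + v_{4}  →  sig = ⟨2 | 1 1 2⟩
  {3,5}:  v_{3} + v_{5} = v_{4} + 3·v_{6}  →  sig = ⟨2 | 1 3⟩
  {0,3}:  v_{0} + v_{3} = 2·v_{6}  →  sig = ⟨2 | 2⟩
  {2,4,8}:  v_{2} + v_{4} + v_{8} = 0  →  sig = ⟨3 | 0⟩
  {0,1,7}:  v_{0} + v_{1} + v_{7} = v_{2}  →  sig = ⟨3 | 1⟩
  {0,4,6}:  v_{0} + v_{4} + v_{6} = v_{5}  →  sig = ⟨3 | 1⟩
  {1,5,8}:  v_{1} + v_{5} + v_{8} = 2·v_{6}  →  sig = ⟨3 | 2⟩
  {0,1,4,8}:  v_{0} + v_{1} + v_{4} + v_{8} = v_{6}  →  sig = ⟨4 | 1⟩
  {1,4,6,8}:  v_{1} + v_{4} + v_{6} + v_{8} = v_{3}  →  sig = ⟨4 | 1⟩

so the primitive-relation signature multiset is
{ ⟨2 | 0⟩,  ⟨2 | 1 1⟩ ×3,  ⟨2 | 1 1 1⟩,  ⟨2 | 1 1 2⟩,  ⟨2 | 1 3⟩,  ⟨2 | 2⟩,  ⟨3 | 0⟩,  ⟨3 | 1⟩ ×2,  ⟨3 | 2⟩,  ⟨4 | 1⟩ ×2 }


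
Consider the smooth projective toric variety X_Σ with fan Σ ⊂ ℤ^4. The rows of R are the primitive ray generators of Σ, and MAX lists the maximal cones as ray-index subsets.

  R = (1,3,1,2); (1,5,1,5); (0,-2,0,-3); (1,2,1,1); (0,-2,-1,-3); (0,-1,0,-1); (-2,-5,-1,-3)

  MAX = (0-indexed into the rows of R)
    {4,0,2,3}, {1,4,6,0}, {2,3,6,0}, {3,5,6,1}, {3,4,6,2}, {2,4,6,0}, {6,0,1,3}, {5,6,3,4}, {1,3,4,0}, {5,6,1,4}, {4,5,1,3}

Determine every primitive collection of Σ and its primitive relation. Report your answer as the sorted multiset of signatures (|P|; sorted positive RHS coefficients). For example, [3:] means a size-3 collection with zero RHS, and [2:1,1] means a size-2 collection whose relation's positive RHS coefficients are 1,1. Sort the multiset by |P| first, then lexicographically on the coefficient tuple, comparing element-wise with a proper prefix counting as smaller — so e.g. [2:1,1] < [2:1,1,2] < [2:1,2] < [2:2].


5 minimal non-faces of Δ(Σ) (on 7 rays):

  {0,5}:  v_{0} + v_{5} = v_{3}  ⟹  sig = [2:1]
  {1,2}:  v_{1} + v_{2} = v_{0}  ⟹  sig = [2:1]
  {2,5}:  v_{2} + v_{5} = 2·v_{3} + v_{4} + v_{6}  ⟹  sig = [2:1,1,2]
  {1,3,4,6}:  v_{1} + v_{3} + v_{4} + v_{6} = 0  ⟹  sig = [4:]
  {0,3,4,6}:  v_{0} + v_{3} + v_{4} + v_{6} = v_{2}  ⟹  sig = [4:1]

Sorted signature multiset PRS(X):
    [2:1]
    [2:1]
    [2:1,1,2]
    [4:]
    [4:1]


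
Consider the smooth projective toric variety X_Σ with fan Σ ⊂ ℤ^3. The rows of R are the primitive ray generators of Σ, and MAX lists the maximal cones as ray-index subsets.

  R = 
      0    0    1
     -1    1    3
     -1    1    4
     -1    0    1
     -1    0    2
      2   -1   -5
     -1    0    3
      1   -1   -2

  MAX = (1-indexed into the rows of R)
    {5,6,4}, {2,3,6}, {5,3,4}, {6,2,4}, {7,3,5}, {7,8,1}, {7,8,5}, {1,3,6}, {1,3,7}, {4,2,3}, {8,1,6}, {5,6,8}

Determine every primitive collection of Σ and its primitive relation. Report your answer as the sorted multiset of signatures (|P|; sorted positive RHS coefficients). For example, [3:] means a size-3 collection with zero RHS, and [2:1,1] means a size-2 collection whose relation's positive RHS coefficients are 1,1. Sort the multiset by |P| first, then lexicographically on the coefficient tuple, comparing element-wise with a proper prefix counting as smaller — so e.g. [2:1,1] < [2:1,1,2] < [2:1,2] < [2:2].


The 12 primitive collections of Σ (r=8, n=3):

  {1,2}:  v_{1} + v_{2} = v_{3}  ⇒ sig = [2:1]
  {1,4}:  v_{1} + v_{4} = v_{5}  ⇒ sig = [2:1]
  {1,5}:  v_{1} + v_{5} = v_{7}  ⇒ sig = [2:1]
  {2,8}:  v_{2} + v_{8} = v_{1}  ⇒ sig = [2:1]
  {6,7}:  v_{6} + v_{7} = v_{8}  ⇒ sig = [2:1]
  {2,5}:  v_{2} + v_{5} = v_{3} + v_{4}  ⇒ sig = [2:1,1]
  {2,7}:  v_{2} + v_{7} = v_{3} + v_{5}  ⇒ sig = [2:1,1]
  {4,8}:  v_{4} + v_{8} = 2·v_{5} + v_{6}  ⇒ sig = [2:1,2]
  {3,8}:  v_{3} + v_{8} = 2·v_{1}  ⇒ sig = [2:2]
  {4,7}:  v_{4} + v_{7} = 2·v_{5}  ⇒ sig = [2:2]
  {3,4,6}:  v_{3} + v_{4} + v_{6} = 0  ⇒ sig = [3:]
  {3,5,6}:  v_{3} + v_{5} + v_{6} = v_{1}  ⇒ sig = [3:1]

so the primitive-relation signature multiset is
    |P|=2: 10 collections, coeffs (1), (1), (1), (1), (1), (1,1), (1,1), (1,2), (2), (2)
    |P|=3: 2 collections, coeffs (), (1)


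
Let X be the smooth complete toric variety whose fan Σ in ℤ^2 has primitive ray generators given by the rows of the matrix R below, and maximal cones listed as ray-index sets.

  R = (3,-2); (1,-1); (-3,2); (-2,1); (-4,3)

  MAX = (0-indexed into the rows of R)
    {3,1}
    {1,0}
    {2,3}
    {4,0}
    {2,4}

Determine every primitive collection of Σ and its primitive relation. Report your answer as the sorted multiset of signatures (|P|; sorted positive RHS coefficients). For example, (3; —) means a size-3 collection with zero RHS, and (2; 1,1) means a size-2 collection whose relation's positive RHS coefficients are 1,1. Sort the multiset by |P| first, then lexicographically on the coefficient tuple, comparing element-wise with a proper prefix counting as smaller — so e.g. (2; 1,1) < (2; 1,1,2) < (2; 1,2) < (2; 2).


Primitive collections (5):

  • {0,2}:  v_{0} + v_{2} = 0  so sig = (2; —)
  • {0,3}:  v_{0} + v_{3} = v_{1}  so sig = (2; 1)
  • {1,2}:  v_{1} + v_{2} = v_{3}  so sig = (2; 1)
  • {1,4}:  v_{1} + v_{4} = v_{2}  so sig = (2; 1)
  • {3,4}:  v_{3} + v_{4} = 2·v_{2}  so sig = (2; 2)

Hence PRS(X_Σ) =
    (2; —)
    (2; 1)
    (2; 1)
    (2; 1)
    (2; 2)


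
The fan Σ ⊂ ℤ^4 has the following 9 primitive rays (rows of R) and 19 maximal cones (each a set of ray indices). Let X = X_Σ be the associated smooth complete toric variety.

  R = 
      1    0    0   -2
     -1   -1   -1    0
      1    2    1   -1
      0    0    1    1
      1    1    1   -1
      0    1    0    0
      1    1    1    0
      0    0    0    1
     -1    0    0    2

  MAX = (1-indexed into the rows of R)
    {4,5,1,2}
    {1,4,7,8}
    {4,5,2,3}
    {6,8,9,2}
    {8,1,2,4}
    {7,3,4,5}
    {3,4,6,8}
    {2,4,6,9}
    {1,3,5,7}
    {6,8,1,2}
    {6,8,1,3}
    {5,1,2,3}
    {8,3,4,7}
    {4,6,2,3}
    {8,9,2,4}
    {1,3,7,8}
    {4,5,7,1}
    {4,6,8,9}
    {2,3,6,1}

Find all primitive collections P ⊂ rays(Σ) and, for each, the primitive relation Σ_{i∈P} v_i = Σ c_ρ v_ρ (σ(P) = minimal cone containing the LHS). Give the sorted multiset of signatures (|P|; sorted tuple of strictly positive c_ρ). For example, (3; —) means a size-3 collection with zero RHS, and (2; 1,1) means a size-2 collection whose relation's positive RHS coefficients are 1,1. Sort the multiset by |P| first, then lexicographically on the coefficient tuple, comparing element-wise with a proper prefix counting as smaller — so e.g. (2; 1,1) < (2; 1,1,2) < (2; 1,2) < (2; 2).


12 minimal non-faces of Δ(Σ) (on 9 rays):

  {1,9}:  v_{1} + v_{9} = 0 ; sig = (2; —)
  {2,7}:  v_{2} + v_{7} = 0 ; sig = (2; —)
  {5,6}:  v_{5} + v_{6} = v_{3} ; sig = (2; 1)
  {5,8}:  v_{5} + v_{8} = v_{7} ; sig = (2; 1)
  {5,9}:  v_{5} + v_{9} = v_{4} + v_{6} ; sig = (2; 1,1)
  {6,7}:  v_{6} + v_{7} = v_{3} + v_{8} ; sig = (2; 1,1)
  {7,9}:  v_{7} + v_{9} = v_{4} + v_{6} + v_{8} ; sig = (2; 1,1,1)
  {3,9}:  v_{3} + v_{9} = v_{4} + 2·v_{6} ; sig = (2; 1,2)
  {1,4,6}:  v_{1} + v_{4} + v_{6} = v_{5} ; sig = (3; 1)
  {2,3,8}:  v_{2} + v_{3} + v_{8} = v_{6} ; sig = (3; 1)
  {1,3,4}:  v_{1} + v_{3} + v_{4} = 2·v_{5} ; sig = (3; 2)
  {2,4,6,8}:  v_{2} + v_{4} + v_{6} + v_{8} = v_{9} ; sig = (4; 1)

Sorted signature multiset PRS(X):
    |P|=2: 8 collections, coeffs (), (), (1), (1), (1,1), (1,1), (1,1,1), (1,2)
    |P|=3: 3 collections, coeffs (1), (1), (2)
    |P|=4: 1 collection, coeffs (1)


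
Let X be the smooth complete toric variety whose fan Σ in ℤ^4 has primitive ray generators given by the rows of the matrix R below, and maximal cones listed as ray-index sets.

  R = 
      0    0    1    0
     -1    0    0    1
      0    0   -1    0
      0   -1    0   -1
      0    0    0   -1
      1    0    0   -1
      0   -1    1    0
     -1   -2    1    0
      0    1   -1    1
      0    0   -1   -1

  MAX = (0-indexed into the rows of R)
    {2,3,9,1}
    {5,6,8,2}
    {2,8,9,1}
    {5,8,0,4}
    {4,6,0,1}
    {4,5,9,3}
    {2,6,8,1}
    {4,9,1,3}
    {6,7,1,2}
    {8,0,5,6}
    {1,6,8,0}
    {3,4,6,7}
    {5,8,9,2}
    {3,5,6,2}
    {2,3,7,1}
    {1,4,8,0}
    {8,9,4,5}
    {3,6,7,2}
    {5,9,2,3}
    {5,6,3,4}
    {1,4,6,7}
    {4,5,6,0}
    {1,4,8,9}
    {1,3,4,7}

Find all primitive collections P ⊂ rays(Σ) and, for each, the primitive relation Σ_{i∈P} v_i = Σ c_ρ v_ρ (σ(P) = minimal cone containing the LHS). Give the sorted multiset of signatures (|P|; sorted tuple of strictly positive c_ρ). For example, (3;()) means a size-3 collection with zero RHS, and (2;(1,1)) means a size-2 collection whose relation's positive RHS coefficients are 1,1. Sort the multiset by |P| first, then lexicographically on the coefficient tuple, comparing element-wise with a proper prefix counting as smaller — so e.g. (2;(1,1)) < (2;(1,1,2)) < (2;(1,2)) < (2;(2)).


Δ(Σ) — 10 vertices, 13 min non-faces:

  P={0,2}:  v_{0} + v_{2} = 0  →  sig = (2;())
  P={1,5}:  v_{1} + v_{5} = 0  →  sig = (2;())
  P={0,9}:  v_{0} + v_{9} = v_{4}  →  sig = (2;(1))
  P={2,4}:  v_{2} + v_{4} = v_{9}  →  sig = (2;(1))
  P={3,8}:  v_{3} + v_{8} = v_{2}  →  sig = (2;(1))
  P={6,9}:  v_{6} + v_{9} = v_{3}  →  sig = (2;(1))
  P={0,3}:  v_{0} + v_{3} = v_{4} + v_{6}  →  sig = (2;(1,1))
  P={5,7}:  v_{5} + v_{7} = v_{3} + v_{6}  →  sig = (2;(1,1))
  P={7,8}:  v_{7} + v_{8} = v_{1} + v_{2} + v_{6}  →  sig = (2;(1,1,1))
  P={0,7}:  v_{0} + v_{7} = v_{1} + v_{4} + 2·v_{6}  →  sig = (2;(1,1,2))
  P={7,9}:  v_{7} + v_{9} = v_{1} + 2·v_{3}  →  sig = (2;(1,2))
  P={4,6,8}:  v_{4} + v_{6} + v_{8} = 0  →  sig = (3;())
  P={1,3,6}:  v_{1} + v_{3} + v_{6} = v_{7}  →  sig = (3;(1))

Hence PRS(X_Σ) =
{ (2;()) ×2,  (2;(1)) ×4,  (2;(1,1)) ×2,  (2;(1,1,1)),  (2;(1,1,2)),  (2;(1,2)),  (3;()),  (3;(1)) }


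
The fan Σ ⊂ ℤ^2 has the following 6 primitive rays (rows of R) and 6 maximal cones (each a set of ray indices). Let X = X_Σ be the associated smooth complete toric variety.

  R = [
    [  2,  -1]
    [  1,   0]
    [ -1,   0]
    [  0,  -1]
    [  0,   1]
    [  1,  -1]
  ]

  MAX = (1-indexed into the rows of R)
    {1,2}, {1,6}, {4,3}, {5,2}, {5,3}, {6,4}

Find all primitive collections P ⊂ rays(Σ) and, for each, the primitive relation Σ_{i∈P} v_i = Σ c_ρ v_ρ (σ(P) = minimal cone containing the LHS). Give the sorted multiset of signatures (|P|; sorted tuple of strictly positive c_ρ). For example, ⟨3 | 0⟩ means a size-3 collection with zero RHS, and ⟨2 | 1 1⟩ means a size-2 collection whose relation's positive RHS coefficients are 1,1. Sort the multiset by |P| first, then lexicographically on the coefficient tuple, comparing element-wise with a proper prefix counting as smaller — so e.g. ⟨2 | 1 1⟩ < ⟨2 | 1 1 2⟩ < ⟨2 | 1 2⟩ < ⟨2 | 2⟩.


Minimal non-faces — 9 found among 6 rays, 6 max cones:

  P={2,3}:  v_{2} + v_{3} = 0 — sig = ⟨2 | 0⟩
  P={4,5}:  v_{4} + v_{5} = 0 — sig = ⟨2 | 0⟩
  P={1,3}:  v_{1} + v_{3} = v_{6} — sig = ⟨2 | 1⟩
  P={2,4}:  v_{2} + v_{4} = v_{6} — sig = ⟨2 | 1⟩
  P={2,6}:  v_{2} + v_{6} = v_{1} — sig = ⟨2 | 1⟩
  P={3,6}:  v_{3} + v_{6} = v_{4} — sig = ⟨2 | 1⟩
  P={5,6}:  v_{5} + v_{6} = v_{2} — sig = ⟨2 | 1⟩
  P={1,4}:  v_{1} + v_{4} = 2·v_{6} — sig = ⟨2 | 2⟩
  P={1,5}:  v_{1} + v_{5} = 2·v_{2} — sig = ⟨2 | 2⟩

Sorted signature multiset PRS(X):
{ ⟨2 | 0⟩ ×2,  ⟨2 | 1⟩ ×5,  ⟨2 | 2⟩ ×2 }
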